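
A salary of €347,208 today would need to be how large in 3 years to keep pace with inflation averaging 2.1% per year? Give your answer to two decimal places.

Cumulative price-level factor: (1+2.1%)^3 = 1.064332261.
The nominal amount required is €347,208 scaled up by that factor.

€369,544.68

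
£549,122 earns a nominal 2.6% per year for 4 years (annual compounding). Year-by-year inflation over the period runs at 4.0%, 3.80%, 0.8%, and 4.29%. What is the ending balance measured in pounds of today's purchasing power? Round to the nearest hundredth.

Nominal value at maturity: £549,122 × (1 + 2.6%)^4 ≈ £608,496.78.
Price-level factor over 4 years: 1.040 × 1.0380 × 1.008 × 1.0429 ≈ 1.1348380593.
The maturity value deflated by that factor is the answer in today's purchasing power.

£536,197.02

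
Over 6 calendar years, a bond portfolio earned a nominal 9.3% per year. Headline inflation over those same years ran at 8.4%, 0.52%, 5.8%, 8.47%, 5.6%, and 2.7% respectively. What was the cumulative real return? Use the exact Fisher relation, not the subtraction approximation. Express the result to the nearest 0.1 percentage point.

Cumulative inflation factor: 1.084 × 1.0052 × 1.058 × 1.0847 × 1.056 × 1.027 ≈ 1.35616.
Nominal growth factor: 1.70499. Real growth factor = 1.70499 / 1.35616 ≈ 1.25721.
Total real return ≈ 25.7215%.

25.7%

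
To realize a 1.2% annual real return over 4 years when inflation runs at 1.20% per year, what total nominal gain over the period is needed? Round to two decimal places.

10.01%

Required annual nominal rate: (1+1.2%)(1+1.20%) − 1 = 2.4144%.
Cumulative over 4 years: (1 + 0.024144)^4 − 1 ≈ 0.10013.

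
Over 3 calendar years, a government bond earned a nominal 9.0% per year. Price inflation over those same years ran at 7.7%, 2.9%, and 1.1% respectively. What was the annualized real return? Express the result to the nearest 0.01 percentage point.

4.95%

Cumulative inflation factor: 1.077 × 1.029 × 1.011 ≈ 1.12042.
Nominal growth factor: 1.29503. Real growth factor = 1.29503 / 1.12042 ≈ 1.15584.
Annualized: 1.15584^(1/3) − 1 ≈ 0.04946.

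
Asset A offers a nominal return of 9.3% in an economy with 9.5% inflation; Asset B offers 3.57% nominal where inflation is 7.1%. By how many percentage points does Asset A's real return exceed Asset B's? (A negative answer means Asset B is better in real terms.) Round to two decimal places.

Asset A real return: 1.093/1.095 − 1 = -0.183%.
Asset B real return: 1.0357/1.071 − 1 = -3.296%.
Difference: -0.183 − (-3.296) = 3.113 pp.

3.11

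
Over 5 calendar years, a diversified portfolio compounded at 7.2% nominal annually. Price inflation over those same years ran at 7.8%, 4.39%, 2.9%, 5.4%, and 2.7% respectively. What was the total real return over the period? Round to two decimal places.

Cumulative inflation factor: 1.078 × 1.0439 × 1.029 × 1.054 × 1.027 ≈ 1.25344.
Nominal growth factor: 1.41571. Real growth factor = 1.41571 / 1.25344 ≈ 1.12946.
Total real return ≈ 12.9457%.

12.95%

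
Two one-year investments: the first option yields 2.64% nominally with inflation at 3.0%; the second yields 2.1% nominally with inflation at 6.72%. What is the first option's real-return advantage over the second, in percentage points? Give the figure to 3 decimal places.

3.980

The first option real return: 1.0264/1.030 − 1 = -0.3495%.
The second real return: 1.021/1.0672 − 1 = -4.3291%.
Difference: -0.3495 − (-4.3291) = 3.9796 pp.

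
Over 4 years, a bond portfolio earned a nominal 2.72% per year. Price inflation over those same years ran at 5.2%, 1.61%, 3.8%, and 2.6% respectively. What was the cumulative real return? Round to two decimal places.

Cumulative inflation factor: 1.052 × 1.0161 × 1.038 × 1.026 ≈ 1.13841.
Nominal growth factor: 1.11332. Real growth factor = 1.11332 / 1.13841 ≈ 0.97796.
Total real return ≈ -2.2035%.

-2.20%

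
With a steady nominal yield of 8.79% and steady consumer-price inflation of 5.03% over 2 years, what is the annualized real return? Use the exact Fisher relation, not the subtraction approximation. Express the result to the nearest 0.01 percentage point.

3.58%

With constant rates the annual real return is the same each year: (1+8.79%)/(1+5.03%) − 1 = 0.03580.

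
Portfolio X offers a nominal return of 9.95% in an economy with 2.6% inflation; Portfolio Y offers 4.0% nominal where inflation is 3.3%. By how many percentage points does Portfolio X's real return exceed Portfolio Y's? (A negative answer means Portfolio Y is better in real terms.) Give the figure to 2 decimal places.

Portfolio X real return: 1.0995/1.026 − 1 = 7.164%.
Portfolio Y real return: 1.040/1.033 − 1 = 0.678%.
Difference: 7.164 − 0.678 = 6.486 pp.

6.49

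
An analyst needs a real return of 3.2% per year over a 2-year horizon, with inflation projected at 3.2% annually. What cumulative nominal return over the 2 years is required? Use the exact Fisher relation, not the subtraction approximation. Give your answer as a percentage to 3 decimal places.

Required annual nominal rate: (1+3.2%)(1+3.2%) − 1 = 6.5024%.
Cumulative over 2 years: (1 + 0.065024)^2 − 1 ≈ 0.13428.

13.428%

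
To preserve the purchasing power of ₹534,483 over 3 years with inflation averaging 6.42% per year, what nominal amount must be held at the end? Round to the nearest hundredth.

Cumulative price-level factor: (1+6.42%)^3 ≈ 1.2052295293.
Multiplying ₹534,483 by the price-level factor gives the future nominal sum.

₹644,174.69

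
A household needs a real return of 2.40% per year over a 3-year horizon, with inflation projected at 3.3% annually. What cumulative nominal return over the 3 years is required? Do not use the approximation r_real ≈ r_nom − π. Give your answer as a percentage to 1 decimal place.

18.4%

Required annual nominal rate: (1+2.40%)(1+3.3%) − 1 = 5.7792%.
Cumulative over 3 years: (1 + 0.057792)^3 − 1 ≈ 0.18359.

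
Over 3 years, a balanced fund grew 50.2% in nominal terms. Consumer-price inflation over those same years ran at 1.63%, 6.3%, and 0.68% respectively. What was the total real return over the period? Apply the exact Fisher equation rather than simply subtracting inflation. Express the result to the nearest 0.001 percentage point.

38.093%

Cumulative inflation factor: 1.0163 × 1.063 × 1.0068 ≈ 1.08767.
Nominal growth factor: 1.50200. Real growth factor = 1.50200 / 1.08767 ≈ 1.38093.
Total real return ≈ 38.0930%.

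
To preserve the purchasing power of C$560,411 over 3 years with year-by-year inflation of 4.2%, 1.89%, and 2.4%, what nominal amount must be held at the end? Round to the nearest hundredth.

Cumulative price-level factor: 1.042 × 1.0189 × 1.024 = 1.0871744512.
The nominal amount required is C$560,411 scaled up by that factor.

C$609,264.52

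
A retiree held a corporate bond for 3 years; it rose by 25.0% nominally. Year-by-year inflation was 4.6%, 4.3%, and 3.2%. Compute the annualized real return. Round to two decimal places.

Cumulative inflation factor: 1.046 × 1.043 × 1.032 ≈ 1.12589.
Nominal growth factor: 1.25000. Real growth factor = 1.25000 / 1.12589 ≈ 1.11023.
Annualized: 1.11023^(1/3) − 1 ≈ 0.03547.

3.55%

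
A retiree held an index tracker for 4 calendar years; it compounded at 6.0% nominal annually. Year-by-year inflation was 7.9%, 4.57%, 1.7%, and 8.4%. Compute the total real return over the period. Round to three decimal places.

1.495%

Cumulative inflation factor: 1.079 × 1.0457 × 1.017 × 1.084 ≈ 1.24388.
Nominal growth factor: 1.26248. Real growth factor = 1.26248 / 1.24388 ≈ 1.01495.
Total real return ≈ 1.4950%.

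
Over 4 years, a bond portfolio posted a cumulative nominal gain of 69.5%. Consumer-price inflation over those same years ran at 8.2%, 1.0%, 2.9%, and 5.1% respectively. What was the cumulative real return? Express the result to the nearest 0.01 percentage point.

Cumulative inflation factor: 1.082 × 1.010 × 1.029 × 1.051 ≈ 1.18186.
Nominal growth factor: 1.69500. Real growth factor = 1.69500 / 1.18186 ≈ 1.43418.
Total real return ≈ 43.4178%.

43.42%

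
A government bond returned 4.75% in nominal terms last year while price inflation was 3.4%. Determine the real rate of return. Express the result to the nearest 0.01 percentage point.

Real return via the Fisher equation: (1 + 4.75%)/(1 + 3.4%) − 1 = 1.0475/1.034 − 1 ≈ 0.01306.

1.31%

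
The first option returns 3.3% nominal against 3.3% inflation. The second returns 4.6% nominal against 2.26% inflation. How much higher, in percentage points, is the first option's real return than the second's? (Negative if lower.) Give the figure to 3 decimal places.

-2.288

The first option real return: 1.033/1.033 − 1 = 0.0000%.
The second real return: 1.046/1.0226 − 1 = 2.2883%.
Difference: 0.0000 − 2.2883 = -2.2883 pp.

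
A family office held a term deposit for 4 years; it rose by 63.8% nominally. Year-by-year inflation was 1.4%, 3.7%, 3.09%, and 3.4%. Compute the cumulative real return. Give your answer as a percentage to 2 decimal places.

Cumulative inflation factor: 1.014 × 1.037 × 1.0309 × 1.034 ≈ 1.12087.
Nominal growth factor: 1.63800. Real growth factor = 1.63800 / 1.12087 ≈ 1.46137.
Total real return ≈ 46.1370%.

46.14%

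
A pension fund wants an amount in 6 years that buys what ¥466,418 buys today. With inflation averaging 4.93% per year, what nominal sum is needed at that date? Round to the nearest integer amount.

¥622,549

Cumulative price-level factor: (1+4.93%)^6 ≈ 1.3347441841.
Multiplying ¥466,418 by the price-level factor gives the future nominal sum.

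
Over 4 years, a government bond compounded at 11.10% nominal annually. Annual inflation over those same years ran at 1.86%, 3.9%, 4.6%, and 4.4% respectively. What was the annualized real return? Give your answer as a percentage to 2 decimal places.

Cumulative inflation factor: 1.0186 × 1.039 × 1.046 × 1.044 ≈ 1.15572.
Nominal growth factor: 1.52355. Real growth factor = 1.52355 / 1.15572 ≈ 1.31827.
Annualized: 1.31827^(1/4) − 1 ≈ 0.07152.

7.15%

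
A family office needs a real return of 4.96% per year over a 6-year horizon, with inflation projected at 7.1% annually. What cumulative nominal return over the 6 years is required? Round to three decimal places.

Required annual nominal rate: (1+4.96%)(1+7.1%) − 1 = 12.41216%.
Cumulative over 6 years: (1 + 0.1241216)^6 − 1 ≈ 1.01781.

101.781%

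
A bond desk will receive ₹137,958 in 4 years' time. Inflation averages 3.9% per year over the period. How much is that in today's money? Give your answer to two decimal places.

₹118,381.73

Price-level factor over 4 years: (1 + 3.9%)^4 ≈ 1.1653655894.
Purchasing power today: ₹137,958 divided by that factor.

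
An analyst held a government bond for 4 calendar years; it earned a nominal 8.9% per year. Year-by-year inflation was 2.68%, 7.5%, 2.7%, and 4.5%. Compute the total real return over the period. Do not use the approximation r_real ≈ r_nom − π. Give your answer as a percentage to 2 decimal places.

18.72%

Cumulative inflation factor: 1.0268 × 1.075 × 1.027 × 1.045 ≈ 1.18463.
Nominal growth factor: 1.40641. Real growth factor = 1.40641 / 1.18463 ≈ 1.18722.
Total real return ≈ 18.7218%.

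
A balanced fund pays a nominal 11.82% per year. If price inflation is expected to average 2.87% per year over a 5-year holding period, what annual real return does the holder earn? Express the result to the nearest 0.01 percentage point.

With constant rates the annual real return is the same each year: (1+11.82%)/(1+2.87%) − 1 = 0.08700.

8.70%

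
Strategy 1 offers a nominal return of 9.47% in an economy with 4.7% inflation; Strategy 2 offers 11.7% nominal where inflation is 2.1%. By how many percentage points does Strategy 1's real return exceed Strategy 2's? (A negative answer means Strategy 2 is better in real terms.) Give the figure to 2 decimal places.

Strategy 1 real return: 1.0947/1.047 − 1 = 4.556%.
Strategy 2 real return: 1.117/1.021 − 1 = 9.403%.
Difference: 4.556 − 9.403 = -4.847 pp.

-4.85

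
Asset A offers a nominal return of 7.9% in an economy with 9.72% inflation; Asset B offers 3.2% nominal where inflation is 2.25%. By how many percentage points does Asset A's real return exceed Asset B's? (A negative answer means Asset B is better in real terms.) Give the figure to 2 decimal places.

Asset A real return: 1.079/1.0972 − 1 = -1.659%.
Asset B real return: 1.032/1.0225 − 1 = 0.929%.
Difference: -1.659 − 0.929 = -2.588 pp.

-2.59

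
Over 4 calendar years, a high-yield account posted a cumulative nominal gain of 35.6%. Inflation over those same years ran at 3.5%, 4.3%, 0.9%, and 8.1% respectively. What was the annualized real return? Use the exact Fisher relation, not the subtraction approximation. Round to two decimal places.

Cumulative inflation factor: 1.035 × 1.043 × 1.009 × 1.081 ≈ 1.17745.
Nominal growth factor: 1.35600. Real growth factor = 1.35600 / 1.17745 ≈ 1.15164.
Annualized: 1.15164^(1/4) − 1 ≈ 0.03593.

3.59%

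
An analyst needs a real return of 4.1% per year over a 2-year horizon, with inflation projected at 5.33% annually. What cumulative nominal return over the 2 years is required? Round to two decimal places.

20.23%

Required annual nominal rate: (1+4.1%)(1+5.33%) − 1 = 9.64853%.
Cumulative over 2 years: (1 + 0.0964853)^2 − 1 ≈ 0.20228.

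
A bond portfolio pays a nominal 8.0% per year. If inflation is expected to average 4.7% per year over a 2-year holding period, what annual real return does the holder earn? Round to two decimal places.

With constant rates the annual real return is the same each year: (1+8.0%)/(1+4.7%) − 1 = 0.03152.

3.15%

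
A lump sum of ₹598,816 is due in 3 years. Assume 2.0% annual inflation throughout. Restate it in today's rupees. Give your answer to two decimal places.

₹564,277.69

Price-level factor over 3 years: (1 + 2.0%)^3 = 1.061208.
Purchasing power today: ₹598,816 divided by that factor.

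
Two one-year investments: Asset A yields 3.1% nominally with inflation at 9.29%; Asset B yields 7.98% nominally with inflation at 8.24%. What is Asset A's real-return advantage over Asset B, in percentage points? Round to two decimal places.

Asset A real return: 1.031/1.0929 − 1 = -5.664%.
Asset B real return: 1.0798/1.0824 − 1 = -0.240%.
Difference: -5.664 − (-0.240) = -5.424 pp.

-5.42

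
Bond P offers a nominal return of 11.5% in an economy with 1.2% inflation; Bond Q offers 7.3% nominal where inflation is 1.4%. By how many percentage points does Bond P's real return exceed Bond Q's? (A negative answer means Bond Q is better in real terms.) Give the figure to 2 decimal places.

Bond P real return: 1.115/1.012 − 1 = 10.178%.
Bond Q real return: 1.073/1.014 − 1 = 5.819%.
Difference: 10.178 − 5.819 = 4.359 pp.

4.36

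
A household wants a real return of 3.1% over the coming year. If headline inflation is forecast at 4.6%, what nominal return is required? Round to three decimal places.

By the Fisher equation, 1 + r_nom = (1 + 3.1%)(1 + 4.6%) = 1.031 × 1.046 = 1.078426.
So r_nom = 7.8426%.

7.843%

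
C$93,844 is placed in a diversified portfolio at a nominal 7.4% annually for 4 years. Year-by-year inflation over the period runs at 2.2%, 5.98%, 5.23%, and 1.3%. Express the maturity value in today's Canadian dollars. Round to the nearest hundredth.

C$108,143.35

Nominal value at maturity: C$93,844 × (1 + 7.4%)^4 ≈ C$124,860.09.
Price-level factor over 4 years: 1.022 × 1.0598 × 1.0523 × 1.013 ≈ 1.1545794590.
Dividing the nominal maturity value by the price-level factor gives the value in today's money.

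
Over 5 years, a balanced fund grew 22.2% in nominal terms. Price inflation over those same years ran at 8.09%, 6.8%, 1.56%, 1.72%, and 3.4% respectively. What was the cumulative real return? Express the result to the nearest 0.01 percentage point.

-0.90%

Cumulative inflation factor: 1.0809 × 1.068 × 1.0156 × 1.0172 × 1.034 ≈ 1.23312.
Nominal growth factor: 1.22200. Real growth factor = 1.22200 / 1.23312 ≈ 0.99098.
Total real return ≈ -0.9020%.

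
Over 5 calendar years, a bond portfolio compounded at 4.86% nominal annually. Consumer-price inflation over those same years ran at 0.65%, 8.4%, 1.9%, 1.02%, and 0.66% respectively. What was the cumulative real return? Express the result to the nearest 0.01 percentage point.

12.14%

Cumulative inflation factor: 1.0065 × 1.084 × 1.019 × 1.0102 × 1.0066 ≈ 1.13053.
Nominal growth factor: 1.26780. Real growth factor = 1.26780 / 1.13053 ≈ 1.12142.
Total real return ≈ 12.1419%.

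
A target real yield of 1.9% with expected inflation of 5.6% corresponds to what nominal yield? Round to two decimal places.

7.61%

By the Fisher equation, 1 + r_nom = (1 + 1.9%)(1 + 5.6%) = 1.019 × 1.056 = 1.076064.
So r_nom = 7.6064%.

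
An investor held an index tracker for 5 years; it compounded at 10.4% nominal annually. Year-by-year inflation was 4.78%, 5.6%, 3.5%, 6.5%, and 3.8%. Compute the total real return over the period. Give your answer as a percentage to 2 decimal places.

29.54%

Cumulative inflation factor: 1.0478 × 1.056 × 1.035 × 1.065 × 1.038 ≈ 1.26599.
Nominal growth factor: 1.64001. Real growth factor = 1.64001 / 1.26599 ≈ 1.29544.
Total real return ≈ 29.5435%.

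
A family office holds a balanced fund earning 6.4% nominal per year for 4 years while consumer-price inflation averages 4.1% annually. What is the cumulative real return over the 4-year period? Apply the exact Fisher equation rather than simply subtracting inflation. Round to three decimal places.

The annual real rate is (1+6.4%)/(1+4.1%) − 1 = 2.2094%.
Compounded over 4 years: (1 + 0.022094)^4 − 1 ≈ 0.09135.

9.135%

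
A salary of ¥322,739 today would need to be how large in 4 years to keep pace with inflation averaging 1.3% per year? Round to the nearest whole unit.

¥339,852

Cumulative price-level factor: (1+1.3%)^4 ≈ 1.0530228166.
Multiplying ¥322,739 by the price-level factor gives the future nominal sum.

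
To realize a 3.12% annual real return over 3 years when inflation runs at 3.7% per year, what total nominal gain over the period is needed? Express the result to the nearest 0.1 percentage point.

Required annual nominal rate: (1+3.12%)(1+3.7%) − 1 = 6.93544%.
Cumulative over 3 years: (1 + 0.0693544)^3 − 1 ≈ 0.22283.

22.3%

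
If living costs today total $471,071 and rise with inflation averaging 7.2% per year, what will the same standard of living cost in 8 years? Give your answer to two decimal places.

$821,570.15

Cumulative price-level factor: (1+7.2%)^8 ≈ 1.7440473951.
Multiplying $471,071 by the price-level factor gives the future nominal sum.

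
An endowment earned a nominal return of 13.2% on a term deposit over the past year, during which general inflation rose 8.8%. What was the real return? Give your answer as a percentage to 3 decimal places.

Real return via the Fisher equation: (1 + 13.2%)/(1 + 8.8%) − 1 = 1.132/1.088 − 1 ≈ 0.04044.

4.044%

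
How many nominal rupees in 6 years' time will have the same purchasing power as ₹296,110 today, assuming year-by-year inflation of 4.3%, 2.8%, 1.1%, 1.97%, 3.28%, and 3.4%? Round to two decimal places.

₹349,535.14

Cumulative price-level factor: 1.043 × 1.028 × 1.011 × 1.0197 × 1.0328 × 1.034 ≈ 1.1804232801.
Multiplying ₹296,110 by the price-level factor gives the future nominal sum.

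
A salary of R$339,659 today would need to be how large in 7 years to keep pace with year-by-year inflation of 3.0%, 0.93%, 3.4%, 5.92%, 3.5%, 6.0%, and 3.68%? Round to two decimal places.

R$439,886.20

Cumulative price-level factor: 1.030 × 1.0093 × 1.034 × 1.0592 × 1.035 × 1.060 × 1.0368 ≈ 1.2950818364.
Multiplying R$339,659 by the price-level factor gives the future nominal sum.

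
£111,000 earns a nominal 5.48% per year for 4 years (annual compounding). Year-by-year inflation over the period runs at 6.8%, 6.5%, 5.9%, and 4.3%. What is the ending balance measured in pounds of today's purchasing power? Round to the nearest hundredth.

£109,371.04

Nominal value at maturity: £111,000 × (1 + 5.48%)^4 ≈ £137,405.29.
Price-level factor over 4 years: 1.068 × 1.065 × 1.059 × 1.043 ≈ 1.2563224745.
The maturity value deflated by that factor is the answer in today's purchasing power.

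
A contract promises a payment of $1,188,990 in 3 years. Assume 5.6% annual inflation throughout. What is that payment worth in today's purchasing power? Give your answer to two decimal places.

$1,009,686.26

Price-level factor over 3 years: (1 + 5.6%)^3 = 1.177583616.
Purchasing power today: $1,188,990 divided by that factor.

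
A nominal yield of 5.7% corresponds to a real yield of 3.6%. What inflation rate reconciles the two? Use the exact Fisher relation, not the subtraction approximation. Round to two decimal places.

2.03%

From (1+r_nom) = (1+r_real)(1+π), we get 1+π = (1 + 5.7%)/(1 + 3.6%) = 1.057/1.036 ≈ 1.02027.
So π ≈ 2.0270%.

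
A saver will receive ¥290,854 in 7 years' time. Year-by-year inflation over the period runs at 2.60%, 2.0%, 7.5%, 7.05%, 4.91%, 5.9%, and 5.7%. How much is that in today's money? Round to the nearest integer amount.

¥205,657

Price-level factor over 7 years: 1.0260 × 1.020 × 1.075 × 1.0705 × 1.0491 × 1.059 × 1.057 ≈ 1.4142640530.
Purchasing power today: ¥290,854 divided by that factor.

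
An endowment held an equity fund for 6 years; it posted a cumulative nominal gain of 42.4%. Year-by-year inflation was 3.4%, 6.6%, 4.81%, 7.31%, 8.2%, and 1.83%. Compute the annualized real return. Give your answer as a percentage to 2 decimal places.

Cumulative inflation factor: 1.034 × 1.066 × 1.0481 × 1.0731 × 1.082 × 1.0183 ≈ 1.36591.
Nominal growth factor: 1.42400. Real growth factor = 1.42400 / 1.36591 ≈ 1.04252.
Annualized: 1.04252^(1/6) − 1 ≈ 0.00697.

0.70%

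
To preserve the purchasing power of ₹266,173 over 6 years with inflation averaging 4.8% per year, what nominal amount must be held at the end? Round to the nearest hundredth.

₹352,640.10

Cumulative price-level factor: (1+4.8%)^6 ≈ 1.3248530073.
The nominal amount required is ₹266,173 scaled up by that factor.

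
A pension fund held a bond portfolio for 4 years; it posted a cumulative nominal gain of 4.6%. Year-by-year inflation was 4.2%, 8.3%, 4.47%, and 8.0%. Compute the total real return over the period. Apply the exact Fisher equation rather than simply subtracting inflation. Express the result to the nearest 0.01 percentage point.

Cumulative inflation factor: 1.042 × 1.083 × 1.0447 × 1.080 ≈ 1.27324.
Nominal growth factor: 1.04600. Real growth factor = 1.04600 / 1.27324 ≈ 0.82152.
Total real return ≈ -17.8476%.

-17.85%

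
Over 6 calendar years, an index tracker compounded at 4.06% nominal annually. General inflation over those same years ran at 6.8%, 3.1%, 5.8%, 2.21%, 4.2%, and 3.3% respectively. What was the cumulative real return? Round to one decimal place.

Cumulative inflation factor: 1.068 × 1.031 × 1.058 × 1.0221 × 1.042 × 1.033 ≈ 1.28167.
Nominal growth factor: 1.26971. Real growth factor = 1.26971 / 1.28167 ≈ 0.99066.
Total real return ≈ -0.9337%.

-0.9%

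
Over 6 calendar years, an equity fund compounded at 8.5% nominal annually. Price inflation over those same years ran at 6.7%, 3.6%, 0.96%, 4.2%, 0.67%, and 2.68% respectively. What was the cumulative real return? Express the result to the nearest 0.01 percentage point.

Cumulative inflation factor: 1.067 × 1.036 × 1.0096 × 1.042 × 1.0067 × 1.0268 ≈ 1.20206.
Nominal growth factor: 1.63147. Real growth factor = 1.63147 / 1.20206 ≈ 1.35722.
Total real return ≈ 35.7223%.

35.72%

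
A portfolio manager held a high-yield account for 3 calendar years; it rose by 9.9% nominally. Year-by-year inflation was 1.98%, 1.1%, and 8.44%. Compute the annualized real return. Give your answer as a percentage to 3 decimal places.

Cumulative inflation factor: 1.0198 × 1.011 × 1.0844 ≈ 1.11804.
Nominal growth factor: 1.09900. Real growth factor = 1.09900 / 1.11804 ≈ 0.98297.
Annualized: 0.98297^(1/3) − 1 ≈ -0.00571.

-0.571%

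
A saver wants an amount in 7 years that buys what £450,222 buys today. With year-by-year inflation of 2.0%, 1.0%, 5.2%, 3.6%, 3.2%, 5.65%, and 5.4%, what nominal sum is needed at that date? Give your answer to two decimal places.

Cumulative price-level factor: 1.020 × 1.010 × 1.052 × 1.036 × 1.032 × 1.0565 × 1.054 ≈ 1.2902885707.
Multiplying £450,222 by the price-level factor gives the future nominal sum.

£580,916.30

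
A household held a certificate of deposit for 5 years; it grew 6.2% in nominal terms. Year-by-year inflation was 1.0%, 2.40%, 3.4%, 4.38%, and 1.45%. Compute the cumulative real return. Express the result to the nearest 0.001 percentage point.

-6.219%

Cumulative inflation factor: 1.010 × 1.0240 × 1.034 × 1.0438 × 1.0145 ≈ 1.13243.
Nominal growth factor: 1.06200. Real growth factor = 1.06200 / 1.13243 ≈ 0.93781.
Total real return ≈ -6.2193%.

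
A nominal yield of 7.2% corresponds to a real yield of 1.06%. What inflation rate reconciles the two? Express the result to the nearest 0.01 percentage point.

From (1+r_nom) = (1+r_real)(1+π), we get 1+π = (1 + 7.2%)/(1 + 1.06%) = 1.072/1.0106 ≈ 1.06076.
So π ≈ 6.0756%.

6.08%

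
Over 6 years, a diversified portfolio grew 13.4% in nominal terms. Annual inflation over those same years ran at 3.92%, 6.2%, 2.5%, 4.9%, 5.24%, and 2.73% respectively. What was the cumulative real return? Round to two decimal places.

-11.61%

Cumulative inflation factor: 1.0392 × 1.062 × 1.025 × 1.049 × 1.0524 × 1.0273 ≈ 1.28292.
Nominal growth factor: 1.13400. Real growth factor = 1.13400 / 1.28292 ≈ 0.88392.
Total real return ≈ -11.6082%.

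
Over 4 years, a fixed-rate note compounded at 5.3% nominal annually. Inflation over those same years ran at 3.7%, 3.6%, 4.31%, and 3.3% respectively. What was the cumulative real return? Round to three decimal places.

Cumulative inflation factor: 1.037 × 1.036 × 1.0431 × 1.033 ≈ 1.15762.
Nominal growth factor: 1.22946. Real growth factor = 1.22946 / 1.15762 ≈ 1.06206.
Total real return ≈ 6.2059%.

6.206%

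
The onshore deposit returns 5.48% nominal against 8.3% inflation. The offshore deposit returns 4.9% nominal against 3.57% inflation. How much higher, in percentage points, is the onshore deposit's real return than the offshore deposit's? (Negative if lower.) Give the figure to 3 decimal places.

The onshore deposit real return: 1.0548/1.083 − 1 = -2.6039%.
The offshore deposit real return: 1.049/1.0357 − 1 = 1.2842%.
Difference: -2.6039 − 1.2842 = -3.8881 pp.

-3.888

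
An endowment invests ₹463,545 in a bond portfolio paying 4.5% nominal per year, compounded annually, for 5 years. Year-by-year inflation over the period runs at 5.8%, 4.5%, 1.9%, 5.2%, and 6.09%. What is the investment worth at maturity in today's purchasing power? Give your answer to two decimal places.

Nominal value at maturity: ₹463,545 × (1 + 4.5%)^5 ≈ ₹577,661.41.
Price-level factor over 5 years: 1.058 × 1.045 × 1.019 × 1.052 × 1.0609 ≈ 1.2573793724.
The maturity value deflated by that factor is the answer in today's purchasing power.

₹459,416.96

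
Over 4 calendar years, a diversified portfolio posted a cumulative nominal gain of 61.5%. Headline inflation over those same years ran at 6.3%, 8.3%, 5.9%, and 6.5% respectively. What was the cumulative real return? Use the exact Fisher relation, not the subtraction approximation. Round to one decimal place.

Cumulative inflation factor: 1.063 × 1.083 × 1.059 × 1.065 ≈ 1.29840.
Nominal growth factor: 1.61500. Real growth factor = 1.61500 / 1.29840 ≈ 1.24384.
Total real return ≈ 24.3842%.

24.4%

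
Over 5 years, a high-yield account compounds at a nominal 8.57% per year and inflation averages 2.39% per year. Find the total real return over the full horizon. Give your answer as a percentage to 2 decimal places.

The annual real rate is (1+8.57%)/(1+2.39%) − 1 = 6.0357%.
Compounded over 5 years: (1 + 0.060357)^5 − 1 ≈ 0.34048.

34.05%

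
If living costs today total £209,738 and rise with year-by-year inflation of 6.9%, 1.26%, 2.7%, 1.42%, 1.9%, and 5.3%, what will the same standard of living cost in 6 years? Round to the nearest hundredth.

£253,740.25

Cumulative price-level factor: 1.069 × 1.0126 × 1.027 × 1.0142 × 1.019 × 1.053 ≈ 1.2097962480.
Multiplying £209,738 by the price-level factor gives the future nominal sum.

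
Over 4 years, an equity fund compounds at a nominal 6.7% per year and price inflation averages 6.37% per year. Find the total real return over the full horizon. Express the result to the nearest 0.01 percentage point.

1.25%

The annual real rate is (1+6.7%)/(1+6.37%) − 1 = 0.3102%.
Compounded over 4 years: (1 + 0.003102)^4 − 1 ≈ 0.01247.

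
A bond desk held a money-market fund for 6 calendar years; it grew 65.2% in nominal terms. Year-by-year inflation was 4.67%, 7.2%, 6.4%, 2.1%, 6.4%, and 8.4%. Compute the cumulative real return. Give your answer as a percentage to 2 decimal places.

17.50%

Cumulative inflation factor: 1.0467 × 1.072 × 1.064 × 1.021 × 1.064 × 1.084 ≈ 1.40590.
Nominal growth factor: 1.65200. Real growth factor = 1.65200 / 1.40590 ≈ 1.17505.
Total real return ≈ 17.5046%.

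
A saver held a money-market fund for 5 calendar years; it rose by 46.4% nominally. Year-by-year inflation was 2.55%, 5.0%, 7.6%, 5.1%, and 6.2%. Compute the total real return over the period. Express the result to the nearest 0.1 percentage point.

13.2%

Cumulative inflation factor: 1.0255 × 1.050 × 1.076 × 1.051 × 1.062 ≈ 1.29320.
Nominal growth factor: 1.46400. Real growth factor = 1.46400 / 1.29320 ≈ 1.13208.
Total real return ≈ 13.2079%.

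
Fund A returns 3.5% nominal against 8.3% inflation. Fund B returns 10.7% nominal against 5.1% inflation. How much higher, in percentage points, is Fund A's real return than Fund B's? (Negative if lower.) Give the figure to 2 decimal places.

-9.76

Fund A real return: 1.035/1.083 − 1 = -4.432%.
Fund B real return: 1.107/1.051 − 1 = 5.328%.
Difference: -4.432 − 5.328 = -9.760 pp.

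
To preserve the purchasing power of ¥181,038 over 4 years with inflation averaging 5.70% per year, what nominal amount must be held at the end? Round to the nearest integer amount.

¥225,980

Cumulative price-level factor: (1+5.70%)^4 ≈ 1.2482453280.
The nominal amount required is ¥181,038 scaled up by that factor.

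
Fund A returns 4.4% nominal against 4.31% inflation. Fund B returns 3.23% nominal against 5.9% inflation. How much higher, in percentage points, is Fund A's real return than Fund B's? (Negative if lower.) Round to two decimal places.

2.61

Fund A real return: 1.044/1.0431 − 1 = 0.086%.
Fund B real return: 1.0323/1.059 − 1 = -2.521%.
Difference: 0.086 − (-2.521) = 2.607 pp.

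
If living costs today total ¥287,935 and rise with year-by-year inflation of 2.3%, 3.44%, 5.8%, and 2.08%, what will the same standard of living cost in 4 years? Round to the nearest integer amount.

¥329,067

Cumulative price-level factor: 1.023 × 1.0344 × 1.058 × 1.0208 ≈ 1.1428532684.
Multiplying ¥287,935 by the price-level factor gives the future nominal sum.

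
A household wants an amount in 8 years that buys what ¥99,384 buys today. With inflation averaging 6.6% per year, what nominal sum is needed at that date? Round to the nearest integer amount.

¥165,720

Cumulative price-level factor: (1+6.6%)^8 ≈ 1.6674684965.
The nominal amount required is ¥99,384 scaled up by that factor.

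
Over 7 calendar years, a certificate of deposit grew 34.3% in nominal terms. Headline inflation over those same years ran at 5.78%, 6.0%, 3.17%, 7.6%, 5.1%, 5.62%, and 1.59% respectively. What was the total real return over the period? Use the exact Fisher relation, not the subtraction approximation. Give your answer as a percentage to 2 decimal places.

-4.32%

Cumulative inflation factor: 1.0578 × 1.060 × 1.0317 × 1.076 × 1.051 × 1.0562 × 1.0159 ≈ 1.40370.
Nominal growth factor: 1.34300. Real growth factor = 1.34300 / 1.40370 ≈ 0.95676.
Total real return ≈ -4.3244%.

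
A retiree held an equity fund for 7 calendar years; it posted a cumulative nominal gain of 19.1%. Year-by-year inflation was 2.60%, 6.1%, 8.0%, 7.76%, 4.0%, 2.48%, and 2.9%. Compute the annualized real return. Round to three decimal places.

Cumulative inflation factor: 1.0260 × 1.061 × 1.080 × 1.0776 × 1.040 × 1.0248 × 1.029 ≈ 1.38941.
Nominal growth factor: 1.19100. Real growth factor = 1.19100 / 1.38941 ≈ 0.85720.
Annualized: 0.85720^(1/7) − 1 ≈ -0.02177.

-2.177%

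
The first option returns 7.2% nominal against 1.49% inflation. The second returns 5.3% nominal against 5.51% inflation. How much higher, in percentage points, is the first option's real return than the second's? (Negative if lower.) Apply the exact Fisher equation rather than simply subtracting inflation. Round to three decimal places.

5.825

The first option real return: 1.072/1.0149 − 1 = 5.6262%.
The second real return: 1.053/1.0551 − 1 = -0.1990%.
Difference: 5.6262 − (-0.1990) = 5.8252 pp.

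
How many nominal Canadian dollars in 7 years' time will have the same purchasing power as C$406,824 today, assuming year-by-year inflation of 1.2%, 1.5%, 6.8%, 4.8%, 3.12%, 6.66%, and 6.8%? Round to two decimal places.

C$549,416.11

Cumulative price-level factor: 1.012 × 1.015 × 1.068 × 1.048 × 1.0312 × 1.0666 × 1.068 ≈ 1.3505007400.
The nominal amount required is C$406,824 scaled up by that factor.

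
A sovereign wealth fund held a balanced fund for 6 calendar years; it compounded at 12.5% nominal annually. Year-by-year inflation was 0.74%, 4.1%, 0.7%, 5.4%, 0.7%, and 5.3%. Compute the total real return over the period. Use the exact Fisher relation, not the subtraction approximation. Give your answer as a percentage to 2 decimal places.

71.76%

Cumulative inflation factor: 1.0074 × 1.041 × 1.007 × 1.054 × 1.007 × 1.053 ≈ 1.18027.
Nominal growth factor: 2.02729. Real growth factor = 2.02729 / 1.18027 ≈ 1.71765.
Total real return ≈ 71.7649%.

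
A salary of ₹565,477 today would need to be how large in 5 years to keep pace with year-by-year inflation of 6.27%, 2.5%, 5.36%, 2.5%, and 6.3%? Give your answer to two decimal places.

₹707,102.52

Cumulative price-level factor: 1.0627 × 1.025 × 1.0536 × 1.025 × 1.063 ≈ 1.2504531872.
The nominal amount required is ₹565,477 scaled up by that factor.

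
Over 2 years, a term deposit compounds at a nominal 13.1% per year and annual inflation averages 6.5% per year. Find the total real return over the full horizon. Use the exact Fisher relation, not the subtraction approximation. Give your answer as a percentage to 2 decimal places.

The annual real rate is (1+13.1%)/(1+6.5%) − 1 = 6.1972%.
Compounded over 2 years: (1 + 0.061972)^2 − 1 ≈ 0.12778.

12.78%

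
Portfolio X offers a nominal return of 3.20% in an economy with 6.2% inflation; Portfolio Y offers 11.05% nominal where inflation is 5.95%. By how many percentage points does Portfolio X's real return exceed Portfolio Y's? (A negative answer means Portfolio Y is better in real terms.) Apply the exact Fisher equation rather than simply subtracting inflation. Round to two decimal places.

-7.64

Portfolio X real return: 1.0320/1.062 − 1 = -2.825%.
Portfolio Y real return: 1.1105/1.0595 − 1 = 4.814%.
Difference: -2.825 − 4.814 = -7.639 pp.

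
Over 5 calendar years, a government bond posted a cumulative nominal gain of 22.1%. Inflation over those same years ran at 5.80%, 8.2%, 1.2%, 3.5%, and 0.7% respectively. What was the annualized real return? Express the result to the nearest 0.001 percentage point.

0.224%

Cumulative inflation factor: 1.0580 × 1.082 × 1.012 × 1.035 × 1.007 ≈ 1.20743.
Nominal growth factor: 1.22100. Real growth factor = 1.22100 / 1.20743 ≈ 1.01124.
Annualized: 1.01124^(1/5) − 1 ≈ 0.00224.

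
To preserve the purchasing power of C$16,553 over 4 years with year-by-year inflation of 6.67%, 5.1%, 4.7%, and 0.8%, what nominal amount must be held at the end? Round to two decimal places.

C$19,585.24

Cumulative price-level factor: 1.0667 × 1.051 × 1.047 × 1.008 ≈ 1.1831838277.
The nominal amount required is C$16,553 scaled up by that factor.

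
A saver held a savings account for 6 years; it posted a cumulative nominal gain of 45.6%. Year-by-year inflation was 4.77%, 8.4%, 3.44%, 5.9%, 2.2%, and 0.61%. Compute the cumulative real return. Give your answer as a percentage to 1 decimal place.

13.8%

Cumulative inflation factor: 1.0477 × 1.084 × 1.0344 × 1.059 × 1.022 × 1.0061 ≈ 1.27921.
Nominal growth factor: 1.45600. Real growth factor = 1.45600 / 1.27921 ≈ 1.13820.
Total real return ≈ 13.8200%.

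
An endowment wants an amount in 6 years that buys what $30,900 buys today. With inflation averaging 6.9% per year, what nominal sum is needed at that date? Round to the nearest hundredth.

$46,113.14

Cumulative price-level factor: (1+6.9%)^6 ≈ 1.4923346789.
The nominal amount required is $30,900 scaled up by that factor.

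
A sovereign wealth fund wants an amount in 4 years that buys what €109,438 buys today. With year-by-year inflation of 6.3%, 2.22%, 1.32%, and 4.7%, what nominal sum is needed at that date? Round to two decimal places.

Cumulative price-level factor: 1.063 × 1.0222 × 1.0132 × 1.047 ≈ 1.1526859615.
The nominal amount required is €109,438 scaled up by that factor.

€126,147.65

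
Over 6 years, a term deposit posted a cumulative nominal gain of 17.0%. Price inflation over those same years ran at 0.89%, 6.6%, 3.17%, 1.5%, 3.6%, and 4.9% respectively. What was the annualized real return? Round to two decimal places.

-0.75%

Cumulative inflation factor: 1.0089 × 1.066 × 1.0317 × 1.015 × 1.036 × 1.049 ≈ 1.22394.
Nominal growth factor: 1.17000. Real growth factor = 1.17000 / 1.22394 ≈ 0.95593.
Annualized: 0.95593^(1/6) − 1 ≈ -0.00748.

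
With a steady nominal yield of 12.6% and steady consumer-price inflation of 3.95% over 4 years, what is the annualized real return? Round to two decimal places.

With constant rates the annual real return is the same each year: (1+12.6%)/(1+3.95%) − 1 = 0.08321.

8.32%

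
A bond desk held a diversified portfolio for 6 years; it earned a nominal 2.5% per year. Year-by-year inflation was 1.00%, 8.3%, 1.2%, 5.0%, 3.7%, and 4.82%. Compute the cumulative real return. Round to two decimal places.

-8.21%

Cumulative inflation factor: 1.0100 × 1.083 × 1.012 × 1.050 × 1.037 × 1.0482 ≈ 1.26340.
Nominal growth factor: 1.15969. Real growth factor = 1.15969 / 1.26340 ≈ 0.91791.
Total real return ≈ -8.2089%.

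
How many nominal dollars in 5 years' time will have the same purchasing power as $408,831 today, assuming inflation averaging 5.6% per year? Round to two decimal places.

$536,862.92

Cumulative price-level factor: (1+5.6%)^5 ≈ 1.3131658832.
Multiplying $408,831 by the price-level factor gives the future nominal sum.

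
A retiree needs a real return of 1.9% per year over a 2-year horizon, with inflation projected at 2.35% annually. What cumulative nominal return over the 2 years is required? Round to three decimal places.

Required annual nominal rate: (1+1.9%)(1+2.35%) − 1 = 4.29465%.
Cumulative over 2 years: (1 + 0.0429465)^2 − 1 ≈ 0.08774.

8.774%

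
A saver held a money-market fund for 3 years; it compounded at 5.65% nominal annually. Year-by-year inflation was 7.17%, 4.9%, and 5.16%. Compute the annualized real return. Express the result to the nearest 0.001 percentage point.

Cumulative inflation factor: 1.0717 × 1.049 × 1.0516 ≈ 1.18222.
Nominal growth factor: 1.17926. Real growth factor = 1.17926 / 1.18222 ≈ 0.99749.
Annualized: 0.99749^(1/3) − 1 ≈ -0.00084.

-0.084%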